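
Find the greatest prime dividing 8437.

8437 = 11 · 767
767 = 13 · 59
59 is prime.
So 8437 = 11 · 13 · 59; the largest prime factor is 59.

59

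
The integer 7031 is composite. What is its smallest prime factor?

79

7031 is odd.
Digit sum 11, not divisible by 3.
Ends in 1: not divisible by 5.
7: 7031 = 7·1004 + 3
11: 7031 = 11·639 + 2
13: 7031 = 13·540 + 11
17: 7031 = 17·413 + 10
19: 7031 = 19·370 + 1
23: 7031 = 23·305 + 16
29: 7031 = 29·242 + 13
31: 7031 = 31·226 + 25
37: 7031 = 37·190 + 1
41: 7031 = 41·171 + 20
43: 7031 = 43·163 + 22
47: 7031 = 47·149 + 28
53: 7031 = 53·132 + 35
59: 7031 = 59·119 + 10
61: 7031 = 61·115 + 16
67: 7031 = 67·104 + 63
71: 7031 = 71·99 + 2
73: 7031 = 73·96 + 23
79: 7031 = 79·89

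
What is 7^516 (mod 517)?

455

7^1 ≡ 7 (mod 517)
7^2 ≡ 7^2 = 49 ≡ 49 (mod 517)
7^4 ≡ 49^2 = 2401 ≡ 333 (mod 517)
7^8 ≡ 333^2 = 110889 ≡ 251 (mod 517)
7^16 ≡ 251^2 = 63001 ≡ 444 (mod 517)
7^32 ≡ 444^2 = 197136 ≡ 159 (mod 517)
7^64 ≡ 159^2 = 25281 ≡ 465 (mod 517)
7^128 ≡ 465^2 = 216225 ≡ 119 (mod 517)
7^256 ≡ 119^2 = 14161 ≡ 202 (mod 517)
7^512 ≡ 202^2 = 40804 ≡ 478 (mod 517)
516 = 512 + 4 in binary powers of 2.
So 7^516 ≡ 478 · 333 ≡ 455 (mod 517).
Since 455 ≠ 1, base 7 is a Fermat witness: 517 is composite.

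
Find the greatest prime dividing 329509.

97

329509 = 43 · 7663
7663 = 79 · 97
97 is prime.
So 329509 = 43 · 79 · 97; the largest prime factor is 97.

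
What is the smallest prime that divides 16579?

16579 is odd.
Digit sum 28, not divisible by 3.
Ends in 9: not divisible by 5.
7: 16579 = 7·2368 + 3
11: 16579 = 11·1507 + 2
13: 16579 = 13·1275 + 4
17: 16579 = 17·975 + 4
19: 16579 = 19·872 + 11
23: 16579 = 23·720 + 19
29: 16579 = 29·571 + 20
31: 16579 = 31·534 + 25
37: 16579 = 37·448 + 3
41: 16579 = 41·404 + 15
43: 16579 = 43·385 + 24
47: 16579 = 47·352 + 35
53: 16579 = 53·312 + 43
59: 16579 = 59·281

59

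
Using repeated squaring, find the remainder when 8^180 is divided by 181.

1

8^1 ≡ 8 (mod 181)
8^2 ≡ 8^2 = 64 ≡ 64 (mod 181)
8^4 ≡ 64^2 = 4096 ≡ 114 (mod 181)
8^8 ≡ 114^2 = 12996 ≡ 145 (mod 181)
8^16 ≡ 145^2 = 21025 ≡ 29 (mod 181)
8^32 ≡ 29^2 = 841 ≡ 117 (mod 181)
8^64 ≡ 117^2 = 13689 ≡ 114 (mod 181)
8^128 ≡ 114^2 = 12996 ≡ 145 (mod 181)
180 = 128 + 32 + 16 + 4 in binary powers of 2.
So 8^180 ≡ 145 · 117 · 29 · 114 ≡ 1 (mod 181).
Since the result is 1, base 8 gives no evidence that 181 is composite.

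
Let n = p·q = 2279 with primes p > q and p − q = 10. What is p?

53

Since p = q + 10, we have 2279 = q(q + 10), so q² + 10q − 2279 = 0.
Discriminant: 10² + 4·2279 = 100 + 9116 = 9216; √9216 = 96.
q = (−10 + 96)/2 = 43, and p = q + 10 = 53.
Check: 43 · 53 = 2279.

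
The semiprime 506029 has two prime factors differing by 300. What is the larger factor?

Since p = q + 300, we have 506029 = q(q + 300), so q² + 300q − 506029 = 0.
Discriminant: 300² + 4·506029 = 90000 + 2024116 = 2114116; √2114116 = 1454.
q = (−300 + 1454)/2 = 577, and p = q + 300 = 877.
Check: 577 · 877 = 506029.

877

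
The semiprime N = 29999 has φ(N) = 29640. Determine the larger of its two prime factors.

229

φ(n) = (p−1)(q−1) = n − (p+q) + 1, so p + q = 29999 − 29640 + 1 = 360.
p and q are the roots of t² − 360t + 29999 = 0.
Discriminant: 360² − 4·29999 = 129600 − 119996 = 9604; √9604 = 98.
q = (360 − 98)/2 = 131, p = (360 + 98)/2 = 229.
Check: 131 · 229 = 29999.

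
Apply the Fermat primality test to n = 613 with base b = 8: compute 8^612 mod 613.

1

8^1 ≡ 8 (mod 613)
8^2 ≡ 8^2 = 64 ≡ 64 (mod 613)
8^4 ≡ 64^2 = 4096 ≡ 418 (mod 613)
8^8 ≡ 418^2 = 174724 ≡ 19 (mod 613)
8^16 ≡ 19^2 = 361 ≡ 361 (mod 613)
8^32 ≡ 361^2 = 130321 ≡ 365 (mod 613)
8^64 ≡ 365^2 = 133225 ≡ 204 (mod 613)
8^128 ≡ 204^2 = 41616 ≡ 545 (mod 613)
8^256 ≡ 545^2 = 297025 ≡ 333 (mod 613)
8^512 ≡ 333^2 = 110889 ≡ 549 (mod 613)
612 = 512 + 64 + 32 + 4 in binary powers of 2.
So 8^612 ≡ 549 · 204 · 365 · 418 ≡ 1 (mod 613).
Since the result is 1, base 8 gives no evidence that 613 is composite.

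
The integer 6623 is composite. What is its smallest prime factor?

6623 is odd.
Digit sum 17, not divisible by 3.
Ends in 3: not divisible by 5.
7: 6623 = 7·946 + 1
11: 6623 = 11·602 + 1
13: 6623 = 13·509 + 6
17: 6623 = 17·389 + 10
19: 6623 = 19·348 + 11
23: 6623 = 23·287 + 22
29: 6623 = 29·228 + 11
31: 6623 = 31·213 + 20
37: 6623 = 37·179

37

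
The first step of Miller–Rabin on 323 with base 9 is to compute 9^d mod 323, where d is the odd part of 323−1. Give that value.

264

323 − 1 = 322 = 2^1 · 161, so d = 161.
9^1 ≡ 9 (mod 323)
9^2 ≡ 9^2 = 81 ≡ 81 (mod 323)
9^4 ≡ 81^2 = 6561 ≡ 101 (mod 323)
9^8 ≡ 101^2 = 10201 ≡ 188 (mod 323)
9^16 ≡ 188^2 = 35344 ≡ 137 (mod 323)
9^32 ≡ 137^2 = 18769 ≡ 35 (mod 323)
9^64 ≡ 35^2 = 1225 ≡ 256 (mod 323)
9^128 ≡ 256^2 = 65536 ≡ 290 (mod 323)
161 = 128 + 32 + 1 in binary powers of 2.
So 9^161 ≡ 290 · 35 · 9 ≡ 264 (mod 323).
Squaring chain: 264; never reaches −1, so base 9 is a Miller–Rabin witness that 323 is composite.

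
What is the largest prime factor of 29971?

29971 = 17 · 1763
1763 = 41 · 43
43 is prime.
So 29971 = 17 · 41 · 43; the largest prime factor is 43.

43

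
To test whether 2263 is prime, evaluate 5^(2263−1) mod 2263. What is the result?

5^1 ≡ 5 (mod 2263)
5^2 ≡ 5^2 = 25 ≡ 25 (mod 2263)
5^4 ≡ 25^2 = 625 ≡ 625 (mod 2263)
5^8 ≡ 625^2 = 390625 ≡ 1389 (mod 2263)
5^16 ≡ 1389^2 = 1929321 ≡ 1245 (mod 2263)
5^32 ≡ 1245^2 = 1550025 ≡ 2133 (mod 2263)
5^64 ≡ 2133^2 = 4549689 ≡ 1059 (mod 2263)
5^128 ≡ 1059^2 = 1121481 ≡ 1296 (mod 2263)
5^256 ≡ 1296^2 = 1679616 ≡ 470 (mod 2263)
5^512 ≡ 470^2 = 220900 ≡ 1389 (mod 2263)
5^1024 ≡ 1389^2 = 1929321 ≡ 1245 (mod 2263)
5^2048 ≡ 1245^2 = 1550025 ≡ 2133 (mod 2263)
2262 = 2048 + 128 + 64 + 16 + 4 + 2 in binary powers of 2.
So 5^2262 ≡ 2133 · 1296 · 1059 · 1245 · 625 · 25 ≡ 900 (mod 2263).
Since 900 ≠ 1, base 5 is a Fermat witness: 2263 is composite.

900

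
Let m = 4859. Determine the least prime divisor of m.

43

4859 is odd.
Digit sum 26, not divisible by 3.
Ends in 9: not divisible by 5.
7: 4859 = 7·694 + 1
11: 4859 = 11·441 + 8
13: 4859 = 13·373 + 10
17: 4859 = 17·285 + 14
19: 4859 = 19·255 + 14
23: 4859 = 23·211 + 6
29: 4859 = 29·167 + 16
31: 4859 = 31·156 + 23
37: 4859 = 37·131 + 12
41: 4859 = 41·118 + 21
43: 4859 = 43·113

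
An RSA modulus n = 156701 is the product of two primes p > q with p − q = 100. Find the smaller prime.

349

Since p = q + 100, we have 156701 = q(q + 100), so q² + 100q − 156701 = 0.
Discriminant: 100² + 4·156701 = 10000 + 626804 = 636804; √636804 = 798.
q = (−100 + 798)/2 = 349, and p = q + 100 = 449.
Check: 349 · 449 = 156701.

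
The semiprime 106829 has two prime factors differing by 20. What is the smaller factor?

Since p = q + 20, we have 106829 = q(q + 20), so q² + 20q − 106829 = 0.
Discriminant: 20² + 4·106829 = 400 + 427316 = 427716; √427716 = 654.
q = (−20 + 654)/2 = 317, and p = q + 20 = 337.
Check: 317 · 337 = 106829.

317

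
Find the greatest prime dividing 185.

185 = 5 · 37
37 is prime.
So 185 = 5 · 37; the largest prime factor is 37.

37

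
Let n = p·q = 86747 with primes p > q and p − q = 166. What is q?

Since p = q + 166, we have 86747 = q(q + 166), so q² + 166q − 86747 = 0.
Discriminant: 166² + 4·86747 = 27556 + 346988 = 374544; √374544 = 612.
q = (−166 + 612)/2 = 223, and p = q + 166 = 389.
Check: 223 · 389 = 86747.

223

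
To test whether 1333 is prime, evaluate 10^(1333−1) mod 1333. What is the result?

686

10^1 ≡ 10 (mod 1333)
10^2 ≡ 10^2 = 100 ≡ 100 (mod 1333)
10^4 ≡ 100^2 = 10000 ≡ 669 (mod 1333)
10^8 ≡ 669^2 = 447561 ≡ 1006 (mod 1333)
10^16 ≡ 1006^2 = 1012036 ≡ 289 (mod 1333)
10^32 ≡ 289^2 = 83521 ≡ 875 (mod 1333)
10^64 ≡ 875^2 = 765625 ≡ 483 (mod 1333)
10^128 ≡ 483^2 = 233289 ≡ 14 (mod 1333)
10^256 ≡ 14^2 = 196 ≡ 196 (mod 1333)
10^512 ≡ 196^2 = 38416 ≡ 1092 (mod 1333)
10^1024 ≡ 1092^2 = 1192464 ≡ 762 (mod 1333)
1332 = 1024 + 256 + 32 + 16 + 4 in binary powers of 2.
So 10^1332 ≡ 762 · 196 · 875 · 289 · 669 ≡ 686 (mod 1333).
Since 686 ≠ 1, base 10 is a Fermat witness: 1333 is composite.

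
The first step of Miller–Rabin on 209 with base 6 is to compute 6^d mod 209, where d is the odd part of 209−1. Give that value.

194

209 − 1 = 208 = 2^4 · 13, so d = 13.
6^1 ≡ 6 (mod 209)
6^2 ≡ 6^2 = 36 ≡ 36 (mod 209)
6^4 ≡ 36^2 = 1296 ≡ 42 (mod 209)
6^8 ≡ 42^2 = 1764 ≡ 92 (mod 209)
13 = 8 + 4 + 1 in binary powers of 2.
So 6^13 ≡ 92 · 42 · 6 ≡ 194 (mod 209).
Squaring chain: 194 → 16 → 47 → 119; never reaches −1, so base 6 is a Miller–Rabin witness that 209 is composite.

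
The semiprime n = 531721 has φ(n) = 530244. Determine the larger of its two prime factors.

859

φ(n) = (p−1)(q−1) = n − (p+q) + 1, so p + q = 531721 − 530244 + 1 = 1478.
p and q are the roots of t² − 1478t + 531721 = 0.
Discriminant: 1478² − 4·531721 = 2184484 − 2126884 = 57600; √57600 = 240.
q = (1478 − 240)/2 = 619, p = (1478 + 240)/2 = 859.
Check: 619 · 859 = 531721.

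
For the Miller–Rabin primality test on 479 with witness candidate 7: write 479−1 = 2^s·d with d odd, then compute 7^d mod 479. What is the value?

479 − 1 = 478 = 2^1 · 239, so d = 239.
7^1 ≡ 7 (mod 479)
7^2 ≡ 7^2 = 49 ≡ 49 (mod 479)
7^4 ≡ 49^2 = 2401 ≡ 6 (mod 479)
7^8 ≡ 6^2 = 36 ≡ 36 (mod 479)
7^16 ≡ 36^2 = 1296 ≡ 338 (mod 479)
7^32 ≡ 338^2 = 114244 ≡ 242 (mod 479)
7^64 ≡ 242^2 = 58564 ≡ 126 (mod 479)
7^128 ≡ 126^2 = 15876 ≡ 69 (mod 479)
239 = 128 + 64 + 32 + 8 + 4 + 2 + 1 in binary powers of 2.
So 7^239 ≡ 69 · 126 · 242 · 36 · 6 · 49 · 7 ≡ 1 (mod 479).
Since 7^d ≡ 1 (mod 479), base 7 does not prove 479 composite.

1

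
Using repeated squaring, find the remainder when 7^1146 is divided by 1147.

1120

7^1 ≡ 7 (mod 1147)
7^2 ≡ 7^2 = 49 ≡ 49 (mod 1147)
7^4 ≡ 49^2 = 2401 ≡ 107 (mod 1147)
7^8 ≡ 107^2 = 11449 ≡ 1126 (mod 1147)
7^16 ≡ 1126^2 = 1267876 ≡ 441 (mod 1147)
7^32 ≡ 441^2 = 194481 ≡ 638 (mod 1147)
7^64 ≡ 638^2 = 407044 ≡ 1006 (mod 1147)
7^128 ≡ 1006^2 = 1012036 ≡ 382 (mod 1147)
7^256 ≡ 382^2 = 145924 ≡ 255 (mod 1147)
7^512 ≡ 255^2 = 65025 ≡ 793 (mod 1147)
7^1024 ≡ 793^2 = 628849 ≡ 293 (mod 1147)
1146 = 1024 + 64 + 32 + 16 + 8 + 2 in binary powers of 2.
So 7^1146 ≡ 293 · 1006 · 638 · 441 · 1126 · 49 ≡ 1120 (mod 1147).
Since 1120 ≠ 1, base 7 is a Fermat witness: 1147 is composite.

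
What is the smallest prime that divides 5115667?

5115667 is odd.
Digit sum 31, not divisible by 3.
Ends in 7: not divisible by 5.
7: 5115667 = 7·730809 + 4
11: 5115667 = 11·465060 + 7
13: 5115667 = 13·393512 + 11
17: 5115667 = 17·300921 + 10
19: 5115667 = 19·269245 + 12
23: 5115667 = 23·222420 + 7
29: 5115667 = 29·176402 + 9
31: 5115667 = 31·165021 + 16
37: 5115667 = 37·138261 + 10
41: 5115667 = 41·124772 + 15
43: 5115667 = 43·118969

43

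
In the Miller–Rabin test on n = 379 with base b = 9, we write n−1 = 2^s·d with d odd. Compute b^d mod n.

1

379 − 1 = 378 = 2^1 · 189, so d = 189.
9^1 ≡ 9 (mod 379)
9^2 ≡ 9^2 = 81 ≡ 81 (mod 379)
9^4 ≡ 81^2 = 6561 ≡ 118 (mod 379)
9^8 ≡ 118^2 = 13924 ≡ 280 (mod 379)
9^16 ≡ 280^2 = 78400 ≡ 326 (mod 379)
9^32 ≡ 326^2 = 106276 ≡ 156 (mod 379)
9^64 ≡ 156^2 = 24336 ≡ 80 (mod 379)
9^128 ≡ 80^2 = 6400 ≡ 336 (mod 379)
189 = 128 + 32 + 16 + 8 + 4 + 1 in binary powers of 2.
So 9^189 ≡ 336 · 156 · 326 · 280 · 118 · 9 ≡ 1 (mod 379).
Since 9^d ≡ 1 (mod 379), base 9 does not prove 379 composite.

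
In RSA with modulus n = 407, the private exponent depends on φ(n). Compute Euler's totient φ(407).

Factor: 407 = 11 · 37.
φ(407) = (11−1) · (37−1) = 10 · 36 = 360.

360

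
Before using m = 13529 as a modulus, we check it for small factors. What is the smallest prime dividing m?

13529 is odd.
Digit sum 20, not divisible by 3.
Ends in 9: not divisible by 5.
7: 13529 = 7·1932 + 5
11: 13529 = 11·1229 + 10
13: 13529 = 13·1040 + 9
17: 13529 = 17·795 + 14
19: 13529 = 19·712 + 1
23: 13529 = 23·588 + 5
29: 13529 = 29·466 + 15
31: 13529 = 31·436 + 13
37: 13529 = 37·365 + 24
41: 13529 = 41·329 + 40
43: 13529 = 43·314 + 27
47: 13529 = 47·287 + 40
53: 13529 = 53·255 + 14
59: 13529 = 59·229 + 18
61: 13529 = 61·221 + 48
67: 13529 = 67·201 + 62
71: 13529 = 71·190 + 39
73: 13529 = 73·185 + 24
79: 13529 = 79·171 + 20
83: 13529 = 83·163

83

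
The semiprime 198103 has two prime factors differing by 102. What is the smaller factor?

Since p = q + 102, we have 198103 = q(q + 102), so q² + 102q − 198103 = 0.
Discriminant: 102² + 4·198103 = 10404 + 792412 = 802816; √802816 = 896.
q = (−102 + 896)/2 = 397, and p = q + 102 = 499.
Check: 397 · 499 = 198103.

397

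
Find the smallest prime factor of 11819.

53

11819 is odd.
Digit sum 20, not divisible by 3.
Ends in 9: not divisible by 5.
7: 11819 = 7·1688 + 3
11: 11819 = 11·1074 + 5
13: 11819 = 13·909 + 2
17: 11819 = 17·695 + 4
19: 11819 = 19·622 + 1
23: 11819 = 23·513 + 20
29: 11819 = 29·407 + 16
31: 11819 = 31·381 + 8
37: 11819 = 37·319 + 16
41: 11819 = 41·288 + 11
43: 11819 = 43·274 + 37
47: 11819 = 47·251 + 22
53: 11819 = 53·223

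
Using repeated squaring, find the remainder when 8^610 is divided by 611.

8^1 ≡ 8 (mod 611)
8^2 ≡ 8^2 = 64 ≡ 64 (mod 611)
8^4 ≡ 64^2 = 4096 ≡ 430 (mod 611)
8^8 ≡ 430^2 = 184900 ≡ 378 (mod 611)
8^16 ≡ 378^2 = 142884 ≡ 521 (mod 611)
8^32 ≡ 521^2 = 271441 ≡ 157 (mod 611)
8^64 ≡ 157^2 = 24649 ≡ 209 (mod 611)
8^128 ≡ 209^2 = 43681 ≡ 300 (mod 611)
8^256 ≡ 300^2 = 90000 ≡ 183 (mod 611)
8^512 ≡ 183^2 = 33489 ≡ 495 (mod 611)
610 = 512 + 64 + 32 + 2 in binary powers of 2.
So 8^610 ≡ 495 · 209 · 157 · 64 ≡ 155 (mod 611).
Since 155 ≠ 1, base 8 is a Fermat witness: 611 is composite.

155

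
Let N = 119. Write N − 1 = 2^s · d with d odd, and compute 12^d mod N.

108

119 − 1 = 118 = 2^1 · 59, so d = 59.
12^1 ≡ 12 (mod 119)
12^2 ≡ 12^2 = 144 ≡ 25 (mod 119)
12^4 ≡ 25^2 = 625 ≡ 30 (mod 119)
12^8 ≡ 30^2 = 900 ≡ 67 (mod 119)
12^16 ≡ 67^2 = 4489 ≡ 86 (mod 119)
12^32 ≡ 86^2 = 7396 ≡ 18 (mod 119)
59 = 32 + 16 + 8 + 2 + 1 in binary powers of 2.
So 12^59 ≡ 18 · 86 · 67 · 25 · 12 ≡ 108 (mod 119).
Squaring chain: 108; never reaches −1, so base 12 is a Miller–Rabin witness that 119 is composite.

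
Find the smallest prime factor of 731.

731 is odd.
Digit sum 11, not divisible by 3.
Ends in 1: not divisible by 5.
7: 731 = 7·104 + 3
11: 731 = 11·66 + 5
13: 731 = 13·56 + 3
17: 731 = 17·43

17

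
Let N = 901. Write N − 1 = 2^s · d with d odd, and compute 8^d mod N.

901 − 1 = 900 = 2^2 · 225, so d = 225.
8^1 ≡ 8 (mod 901)
8^2 ≡ 8^2 = 64 ≡ 64 (mod 901)
8^4 ≡ 64^2 = 4096 ≡ 492 (mod 901)
8^8 ≡ 492^2 = 242064 ≡ 596 (mod 901)
8^16 ≡ 596^2 = 355216 ≡ 222 (mod 901)
8^32 ≡ 222^2 = 49284 ≡ 630 (mod 901)
8^64 ≡ 630^2 = 396900 ≡ 460 (mod 901)
8^128 ≡ 460^2 = 211600 ≡ 766 (mod 901)
225 = 128 + 64 + 32 + 1 in binary powers of 2.
So 8^225 ≡ 766 · 460 · 630 · 8 ≡ 875 (mod 901).
Squaring chain: 875 → 676; never reaches −1, so base 8 is a Miller–Rabin witness that 901 is composite.

875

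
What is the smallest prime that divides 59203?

59203 is odd.
Digit sum 19, not divisible by 3.
Ends in 3: not divisible by 5.
7: 59203 = 7·8457 + 4
11: 59203 = 11·5382 + 1
13: 59203 = 13·4554 + 1
17: 59203 = 17·3482 + 9
19: 59203 = 19·3115 + 18
23: 59203 = 23·2574 + 1
29: 59203 = 29·2041 + 14
31: 59203 = 31·1909 + 24
37: 59203 = 37·1600 + 3
41: 59203 = 41·1443 + 40
43: 59203 = 43·1376 + 35
47: 59203 = 47·1259 + 30
53: 59203 = 53·1117 + 2
59: 59203 = 59·1003 + 26
61: 59203 = 61·970 + 33
67: 59203 = 67·883 + 42
71: 59203 = 71·833 + 60
73: 59203 = 73·811

73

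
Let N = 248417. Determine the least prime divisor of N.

13

248417 is odd.
Digit sum 26, not divisible by 3.
Ends in 7: not divisible by 5.
7: 248417 = 7·35488 + 1
11: 248417 = 11·22583 + 4
13: 248417 = 13·19109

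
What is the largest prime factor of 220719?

59

220719 = 3 · 73573
73573 = 29 · 2537
2537 = 43 · 59
59 is prime.
So 220719 = 3 · 29 · 43 · 59; the largest prime factor is 59.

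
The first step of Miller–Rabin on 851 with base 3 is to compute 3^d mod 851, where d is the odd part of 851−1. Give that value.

324

851 − 1 = 850 = 2^1 · 425, so d = 425.
3^1 ≡ 3 (mod 851)
3^2 ≡ 3^2 = 9 ≡ 9 (mod 851)
3^4 ≡ 9^2 = 81 ≡ 81 (mod 851)
3^8 ≡ 81^2 = 6561 ≡ 604 (mod 851)
3^16 ≡ 604^2 = 364816 ≡ 588 (mod 851)
3^32 ≡ 588^2 = 345744 ≡ 238 (mod 851)
3^64 ≡ 238^2 = 56644 ≡ 478 (mod 851)
3^128 ≡ 478^2 = 228484 ≡ 416 (mod 851)
3^256 ≡ 416^2 = 173056 ≡ 303 (mod 851)
425 = 256 + 128 + 32 + 8 + 1 in binary powers of 2.
So 3^425 ≡ 303 · 416 · 238 · 604 · 3 ≡ 324 (mod 851).
Squaring chain: 324; never reaches −1, so base 3 is a Miller–Rabin witness that 851 is composite.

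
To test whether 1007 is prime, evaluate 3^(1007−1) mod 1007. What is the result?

188

3^1 ≡ 3 (mod 1007)
3^2 ≡ 3^2 = 9 ≡ 9 (mod 1007)
3^4 ≡ 9^2 = 81 ≡ 81 (mod 1007)
3^8 ≡ 81^2 = 6561 ≡ 519 (mod 1007)
3^16 ≡ 519^2 = 269361 ≡ 492 (mod 1007)
3^32 ≡ 492^2 = 242064 ≡ 384 (mod 1007)
3^64 ≡ 384^2 = 147456 ≡ 434 (mod 1007)
3^128 ≡ 434^2 = 188356 ≡ 47 (mod 1007)
3^256 ≡ 47^2 = 2209 ≡ 195 (mod 1007)
3^512 ≡ 195^2 = 38025 ≡ 766 (mod 1007)
1006 = 512 + 256 + 128 + 64 + 32 + 8 + 4 + 2 in binary powers of 2.
So 3^1006 ≡ 766 · 195 · 47 · 434 · 384 · 519 · 81 · 9 ≡ 188 (mod 1007).
Since 188 ≠ 1, base 3 is a Fermat witness: 1007 is composite.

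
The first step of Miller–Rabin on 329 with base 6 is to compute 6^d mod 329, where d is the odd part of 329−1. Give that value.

244

329 − 1 = 328 = 2^3 · 41, so d = 41.
6^1 ≡ 6 (mod 329)
6^2 ≡ 6^2 = 36 ≡ 36 (mod 329)
6^4 ≡ 36^2 = 1296 ≡ 309 (mod 329)
6^8 ≡ 309^2 = 95481 ≡ 71 (mod 329)
6^16 ≡ 71^2 = 5041 ≡ 106 (mod 329)
6^32 ≡ 106^2 = 11236 ≡ 50 (mod 329)
41 = 32 + 8 + 1 in binary powers of 2.
So 6^41 ≡ 50 · 71 · 6 ≡ 244 (mod 329).
Squaring chain: 244 → 316 → 169; never reaches −1, so base 6 is a Miller–Rabin witness that 329 is composite.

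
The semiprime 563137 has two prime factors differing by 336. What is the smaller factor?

601

Since p = q + 336, we have 563137 = q(q + 336), so q² + 336q − 563137 = 0.
Discriminant: 336² + 4·563137 = 112896 + 2252548 = 2365444; √2365444 = 1538.
q = (−336 + 1538)/2 = 601, and p = q + 336 = 937.
Check: 601 · 937 = 563137.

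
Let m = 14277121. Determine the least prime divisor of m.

73

14277121 is odd.
Digit sum 25, not divisible by 3.
Ends in 1: not divisible by 5.
7: 14277121 = 7·2039588 + 5
11: 14277121 = 11·1297920 + 1
13: 14277121 = 13·1098240 + 1
17: 14277121 = 17·839830 + 11
19: 14277121 = 19·751427 + 8
23: 14277121 = 23·620744 + 9
29: 14277121 = 29·492314 + 15
31: 14277121 = 31·460552 + 9
37: 14277121 = 37·385868 + 5
41: 14277121 = 41·348222 + 19
43: 14277121 = 43·332026 + 3
47: 14277121 = 47·303768 + 25
53: 14277121 = 53·269379 + 34
59: 14277121 = 59·241985 + 6
61: 14277121 = 61·234051 + 10
67: 14277121 = 67·213091 + 24
71: 14277121 = 71·201086 + 15
73: 14277121 = 73·195577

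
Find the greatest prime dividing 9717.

9717 = 3 · 3239
3239 = 41 · 79
79 is prime.
So 9717 = 3 · 41 · 79; the largest prime factor is 79.

79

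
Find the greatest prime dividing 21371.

71

21371 = 7 · 3053
3053 = 43 · 71
71 is prime.
So 21371 = 7 · 43 · 71; the largest prime factor is 71.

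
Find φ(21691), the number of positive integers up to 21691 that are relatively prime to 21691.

21384

Factor: 21691 = 109 · 199.
φ(21691) = (109−1) · (199−1) = 108 · 198 = 21384.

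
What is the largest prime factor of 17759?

59

17759 = 7 · 2537
2537 = 43 · 59
59 is prime.
So 17759 = 7 · 43 · 59; the largest prime factor is 59.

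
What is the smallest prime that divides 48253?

48253 is odd.
Digit sum 22, not divisible by 3.
Ends in 3: not divisible by 5.
7: 48253 = 7·6893 + 2
11: 48253 = 11·4386 + 7
13: 48253 = 13·3711 + 10
17: 48253 = 17·2838 + 7
19: 48253 = 19·2539 + 12
23: 48253 = 23·2097 + 22
29: 48253 = 29·1663 + 26
31: 48253 = 31·1556 + 17
37: 48253 = 37·1304 + 5
41: 48253 = 41·1176 + 37
43: 48253 = 43·1122 + 7
47: 48253 = 47·1026 + 31
53: 48253 = 53·910 + 23
59: 48253 = 59·817 + 50
61: 48253 = 61·791 + 2
67: 48253 = 67·720 + 13
71: 48253 = 71·679 + 44
73: 48253 = 73·661

73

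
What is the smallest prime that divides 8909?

59

8909 is odd.
Digit sum 26, not divisible by 3.
Ends in 9: not divisible by 5.
7: 8909 = 7·1272 + 5
11: 8909 = 11·809 + 10
13: 8909 = 13·685 + 4
17: 8909 = 17·524 + 1
19: 8909 = 19·468 + 17
23: 8909 = 23·387 + 8
29: 8909 = 29·307 + 6
31: 8909 = 31·287 + 12
37: 8909 = 37·240 + 29
41: 8909 = 41·217 + 12
43: 8909 = 43·207 + 8
47: 8909 = 47·189 + 26
53: 8909 = 53·168 + 5
59: 8909 = 59·151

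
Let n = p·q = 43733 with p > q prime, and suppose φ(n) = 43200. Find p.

φ(n) = (p−1)(q−1) = n − (p+q) + 1, so p + q = 43733 − 43200 + 1 = 534.
p and q are the roots of t² − 534t + 43733 = 0.
Discriminant: 534² − 4·43733 = 285156 − 174932 = 110224; √110224 = 332.
q = (534 − 332)/2 = 101, p = (534 + 332)/2 = 433.
Check: 101 · 433 = 43733.

433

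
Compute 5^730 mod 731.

5^1 ≡ 5 (mod 731)
5^2 ≡ 5^2 = 25 ≡ 25 (mod 731)
5^4 ≡ 25^2 = 625 ≡ 625 (mod 731)
5^8 ≡ 625^2 = 390625 ≡ 271 (mod 731)
5^16 ≡ 271^2 = 73441 ≡ 341 (mod 731)
5^32 ≡ 341^2 = 116281 ≡ 52 (mod 731)
5^64 ≡ 52^2 = 2704 ≡ 511 (mod 731)
5^128 ≡ 511^2 = 261121 ≡ 154 (mod 731)
5^256 ≡ 154^2 = 23716 ≡ 324 (mod 731)
5^512 ≡ 324^2 = 104976 ≡ 443 (mod 731)
730 = 512 + 128 + 64 + 16 + 8 + 2 in binary powers of 2.
So 5^730 ≡ 443 · 154 · 511 · 341 · 271 · 25 ≡ 298 (mod 731).
Since 298 ≠ 1, base 5 is a Fermat witness: 731 is composite.

298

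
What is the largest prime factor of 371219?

371219 = 43 · 8633
8633 = 89 · 97
97 is prime.
So 371219 = 43 · 89 · 97; the largest prime factor is 97.

97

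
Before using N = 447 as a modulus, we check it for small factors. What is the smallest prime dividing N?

447 is odd.
Digit sum 15, divisible by 3.

3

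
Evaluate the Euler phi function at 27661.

Factor: 27661 = 139 · 199.
φ(27661) = (139−1) · (199−1) = 138 · 198 = 27324.

27324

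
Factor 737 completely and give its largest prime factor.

67

737 = 11 · 67
67 is prime.
So 737 = 11 · 67; the largest prime factor is 67.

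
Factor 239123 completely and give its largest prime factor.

83

239123 = 43 · 5561
5561 = 67 · 83
83 is prime.
So 239123 = 43 · 67 · 83; the largest prime factor is 83.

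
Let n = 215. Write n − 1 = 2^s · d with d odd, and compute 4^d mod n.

59

215 − 1 = 214 = 2^1 · 107, so d = 107.
4^1 ≡ 4 (mod 215)
4^2 ≡ 4^2 = 16 ≡ 16 (mod 215)
4^4 ≡ 16^2 = 256 ≡ 41 (mod 215)
4^8 ≡ 41^2 = 1681 ≡ 176 (mod 215)
4^16 ≡ 176^2 = 30976 ≡ 16 (mod 215)
4^32 ≡ 16^2 = 256 ≡ 41 (mod 215)
4^64 ≡ 41^2 = 1681 ≡ 176 (mod 215)
107 = 64 + 32 + 8 + 2 + 1 in binary powers of 2.
So 4^107 ≡ 176 · 41 · 176 · 16 · 4 ≡ 59 (mod 215).
Squaring chain: 59; never reaches −1, so base 4 is a Miller–Rabin witness that 215 is composite.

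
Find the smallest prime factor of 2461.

2461 is odd.
Digit sum 13, not divisible by 3.
Ends in 1: not divisible by 5.
7: 2461 = 7·351 + 4
11: 2461 = 11·223 + 8
13: 2461 = 13·189 + 4
17: 2461 = 17·144 + 13
19: 2461 = 19·129 + 10
23: 2461 = 23·107

23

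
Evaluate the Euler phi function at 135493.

Factor: 135493 = 23 · 43 · 137.
φ(135493) = (23−1) · (43−1) · (137−1) = 22 · 42 · 136 = 125664.

125664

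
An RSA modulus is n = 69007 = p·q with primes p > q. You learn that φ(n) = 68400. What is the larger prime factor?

457

φ(n) = (p−1)(q−1) = n − (p+q) + 1, so p + q = 69007 − 68400 + 1 = 608.
p and q are the roots of t² − 608t + 69007 = 0.
Discriminant: 608² − 4·69007 = 369664 − 276028 = 93636; √93636 = 306.
q = (608 − 306)/2 = 151, p = (608 + 306)/2 = 457.
Check: 151 · 457 = 69007.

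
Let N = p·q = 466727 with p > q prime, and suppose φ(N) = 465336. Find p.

φ(n) = (p−1)(q−1) = n − (p+q) + 1, so p + q = 466727 − 465336 + 1 = 1392.
p and q are the roots of t² − 1392t + 466727 = 0.
Discriminant: 1392² − 4·466727 = 1937664 − 1866908 = 70756; √70756 = 266.
q = (1392 − 266)/2 = 563, p = (1392 + 266)/2 = 829.
Check: 563 · 829 = 466727.

829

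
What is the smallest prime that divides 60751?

60751 is odd.
Digit sum 19, not divisible by 3.
Ends in 1: not divisible by 5.
7: 60751 = 7·8678 + 5
11: 60751 = 11·5522 + 9
13: 60751 = 13·4673 + 2
17: 60751 = 17·3573 + 10
19: 60751 = 19·3197 + 8
23: 60751 = 23·2641 + 8
29: 60751 = 29·2094 + 25
31: 60751 = 31·1959 + 22
37: 60751 = 37·1641 + 34
41: 60751 = 41·1481 + 30
43: 60751 = 43·1412 + 35
47: 60751 = 47·1292 + 27
53: 60751 = 53·1146 + 13
59: 60751 = 59·1029 + 40
61: 60751 = 61·995 + 56
67: 60751 = 67·906 + 49
71: 60751 = 71·855 + 46
73: 60751 = 73·832 + 15
79: 60751 = 79·769

79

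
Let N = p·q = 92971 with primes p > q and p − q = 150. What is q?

239

Since p = q + 150, we have 92971 = q(q + 150), so q² + 150q − 92971 = 0.
Discriminant: 150² + 4·92971 = 22500 + 371884 = 394384; √394384 = 628.
q = (−150 + 628)/2 = 239, and p = q + 150 = 389.
Check: 239 · 389 = 92971.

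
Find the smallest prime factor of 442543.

23

442543 is odd.
Digit sum 22, not divisible by 3.
Ends in 3: not divisible by 5.
7: 442543 = 7·63220 + 3
11: 442543 = 11·40231 + 2
13: 442543 = 13·34041 + 10
17: 442543 = 17·26031 + 16
19: 442543 = 19·23291 + 14
23: 442543 = 23·19241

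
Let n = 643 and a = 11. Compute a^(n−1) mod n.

11^1 ≡ 11 (mod 643)
11^2 ≡ 11^2 = 121 ≡ 121 (mod 643)
11^4 ≡ 121^2 = 14641 ≡ 495 (mod 643)
11^8 ≡ 495^2 = 245025 ≡ 42 (mod 643)
11^16 ≡ 42^2 = 1764 ≡ 478 (mod 643)
11^32 ≡ 478^2 = 228484 ≡ 219 (mod 643)
11^64 ≡ 219^2 = 47961 ≡ 379 (mod 643)
11^128 ≡ 379^2 = 143641 ≡ 252 (mod 643)
11^256 ≡ 252^2 = 63504 ≡ 490 (mod 643)
11^512 ≡ 490^2 = 240100 ≡ 261 (mod 643)
642 = 512 + 128 + 2 in binary powers of 2.
So 11^642 ≡ 261 · 252 · 121 ≡ 1 (mod 643).
Since the result is 1, base 11 gives no evidence that 643 is composite.

1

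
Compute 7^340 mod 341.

7^1 ≡ 7 (mod 341)
7^2 ≡ 7^2 = 49 ≡ 49 (mod 341)
7^4 ≡ 49^2 = 2401 ≡ 14 (mod 341)
7^8 ≡ 14^2 = 196 ≡ 196 (mod 341)
7^16 ≡ 196^2 = 38416 ≡ 224 (mod 341)
7^32 ≡ 224^2 = 50176 ≡ 49 (mod 341)
7^64 ≡ 49^2 = 2401 ≡ 14 (mod 341)
7^128 ≡ 14^2 = 196 ≡ 196 (mod 341)
7^256 ≡ 196^2 = 38416 ≡ 224 (mod 341)
340 = 256 + 64 + 16 + 4 in binary powers of 2.
So 7^340 ≡ 224 · 14 · 224 · 14 ≡ 56 (mod 341).
Since 56 ≠ 1, base 7 is a Fermat witness: 341 is composite.

56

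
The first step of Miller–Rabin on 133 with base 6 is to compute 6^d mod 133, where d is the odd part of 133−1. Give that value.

133 − 1 = 132 = 2^2 · 33, so d = 33.
6^1 ≡ 6 (mod 133)
6^2 ≡ 6^2 = 36 ≡ 36 (mod 133)
6^4 ≡ 36^2 = 1296 ≡ 99 (mod 133)
6^8 ≡ 99^2 = 9801 ≡ 92 (mod 133)
6^16 ≡ 92^2 = 8464 ≡ 85 (mod 133)
6^32 ≡ 85^2 = 7225 ≡ 43 (mod 133)
33 = 32 + 1 in binary powers of 2.
So 6^33 ≡ 43 · 6 ≡ 125 (mod 133).
Squaring chain: 125 → 64; never reaches −1, so base 6 is a Miller–Rabin witness that 133 is composite.

125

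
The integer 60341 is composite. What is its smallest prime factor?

83

60341 is odd.
Digit sum 14, not divisible by 3.
Ends in 1: not divisible by 5.
7: 60341 = 7·8620 + 1
11: 60341 = 11·5485 + 6
13: 60341 = 13·4641 + 8
17: 60341 = 17·3549 + 8
19: 60341 = 19·3175 + 16
23: 60341 = 23·2623 + 12
29: 60341 = 29·2080 + 21
31: 60341 = 31·1946 + 15
37: 60341 = 37·1630 + 31
41: 60341 = 41·1471 + 30
43: 60341 = 43·1403 + 12
47: 60341 = 47·1283 + 40
53: 60341 = 53·1138 + 27
59: 60341 = 59·1022 + 43
61: 60341 = 61·989 + 12
67: 60341 = 67·900 + 41
71: 60341 = 71·849 + 62
73: 60341 = 73·826 + 43
79: 60341 = 79·763 + 64
83: 60341 = 83·727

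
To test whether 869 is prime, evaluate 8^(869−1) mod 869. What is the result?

368

8^1 ≡ 8 (mod 869)
8^2 ≡ 8^2 = 64 ≡ 64 (mod 869)
8^4 ≡ 64^2 = 4096 ≡ 620 (mod 869)
8^8 ≡ 620^2 = 384400 ≡ 302 (mod 869)
8^16 ≡ 302^2 = 91204 ≡ 828 (mod 869)
8^32 ≡ 828^2 = 685584 ≡ 812 (mod 869)
8^64 ≡ 812^2 = 659344 ≡ 642 (mod 869)
8^128 ≡ 642^2 = 412164 ≡ 258 (mod 869)
8^256 ≡ 258^2 = 66564 ≡ 520 (mod 869)
8^512 ≡ 520^2 = 270400 ≡ 141 (mod 869)
868 = 512 + 256 + 64 + 32 + 4 in binary powers of 2.
So 8^868 ≡ 141 · 520 · 642 · 812 · 620 ≡ 368 (mod 869).
Since 368 ≠ 1, base 8 is a Fermat witness: 869 is composite.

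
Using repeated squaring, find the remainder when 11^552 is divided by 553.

11^1 ≡ 11 (mod 553)
11^2 ≡ 11^2 = 121 ≡ 121 (mod 553)
11^4 ≡ 121^2 = 14641 ≡ 263 (mod 553)
11^8 ≡ 263^2 = 69169 ≡ 44 (mod 553)
11^16 ≡ 44^2 = 1936 ≡ 277 (mod 553)
11^32 ≡ 277^2 = 76729 ≡ 415 (mod 553)
11^64 ≡ 415^2 = 172225 ≡ 242 (mod 553)
11^128 ≡ 242^2 = 58564 ≡ 499 (mod 553)
11^256 ≡ 499^2 = 249001 ≡ 151 (mod 553)
11^512 ≡ 151^2 = 22801 ≡ 128 (mod 553)
552 = 512 + 32 + 8 in binary powers of 2.
So 11^552 ≡ 128 · 415 · 44 ≡ 302 (mod 553).
Since 302 ≠ 1, base 11 is a Fermat witness: 553 is composite.

302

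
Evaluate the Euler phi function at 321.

212

Factor: 321 = 3 · 107.
φ(321) = (3−1) · (107−1) = 2 · 106 = 212.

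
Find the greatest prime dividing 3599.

61

3599 = 59 · 61
61 is prime.
So 3599 = 59 · 61; the largest prime factor is 61.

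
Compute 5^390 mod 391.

325

5^1 ≡ 5 (mod 391)
5^2 ≡ 5^2 = 25 ≡ 25 (mod 391)
5^4 ≡ 25^2 = 625 ≡ 234 (mod 391)
5^8 ≡ 234^2 = 54756 ≡ 16 (mod 391)
5^16 ≡ 16^2 = 256 ≡ 256 (mod 391)
5^32 ≡ 256^2 = 65536 ≡ 239 (mod 391)
5^64 ≡ 239^2 = 57121 ≡ 35 (mod 391)
5^128 ≡ 35^2 = 1225 ≡ 52 (mod 391)
5^256 ≡ 52^2 = 2704 ≡ 358 (mod 391)
390 = 256 + 128 + 4 + 2 in binary powers of 2.
So 5^390 ≡ 358 · 52 · 234 · 25 ≡ 325 (mod 391).
Since 325 ≠ 1, base 5 is a Fermat witness: 391 is composite.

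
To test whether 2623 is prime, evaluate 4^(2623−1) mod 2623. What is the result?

2277

4^1 ≡ 4 (mod 2623)
4^2 ≡ 4^2 = 16 ≡ 16 (mod 2623)
4^4 ≡ 16^2 = 256 ≡ 256 (mod 2623)
4^8 ≡ 256^2 = 65536 ≡ 2584 (mod 2623)
4^16 ≡ 2584^2 = 6677056 ≡ 1521 (mod 2623)
4^32 ≡ 1521^2 = 2313441 ≡ 2578 (mod 2623)
4^64 ≡ 2578^2 = 6646084 ≡ 2025 (mod 2623)
4^128 ≡ 2025^2 = 4100625 ≡ 876 (mod 2623)
4^256 ≡ 876^2 = 767376 ≡ 1460 (mod 2623)
4^512 ≡ 1460^2 = 2131600 ≡ 1724 (mod 2623)
4^1024 ≡ 1724^2 = 2972176 ≡ 317 (mod 2623)
4^2048 ≡ 317^2 = 100489 ≡ 815 (mod 2623)
2622 = 2048 + 512 + 32 + 16 + 8 + 4 + 2 in binary powers of 2.
So 4^2622 ≡ 815 · 1724 · 2578 · 1521 · 2584 · 256 · 16 ≡ 2277 (mod 2623).
Since 2277 ≠ 1, base 4 is a Fermat witness: 2623 is composite.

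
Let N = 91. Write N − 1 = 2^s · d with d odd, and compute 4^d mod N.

91 − 1 = 90 = 2^1 · 45, so d = 45.
4^1 ≡ 4 (mod 91)
4^2 ≡ 4^2 = 16 ≡ 16 (mod 91)
4^4 ≡ 16^2 = 256 ≡ 74 (mod 91)
4^8 ≡ 74^2 = 5476 ≡ 16 (mod 91)
4^16 ≡ 16^2 = 256 ≡ 74 (mod 91)
4^32 ≡ 74^2 = 5476 ≡ 16 (mod 91)
45 = 32 + 8 + 4 + 1 in binary powers of 2.
So 4^45 ≡ 16 · 16 · 74 · 4 ≡ 64 (mod 91).
Squaring chain: 64; never reaches −1, so base 4 is a Miller–Rabin witness that 91 is composite.

64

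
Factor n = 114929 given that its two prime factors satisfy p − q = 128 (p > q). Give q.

Since p = q + 128, we have 114929 = q(q + 128), so q² + 128q − 114929 = 0.
Discriminant: 128² + 4·114929 = 16384 + 459716 = 476100; √476100 = 690.
q = (−128 + 690)/2 = 281, and p = q + 128 = 409.
Check: 281 · 409 = 114929.

281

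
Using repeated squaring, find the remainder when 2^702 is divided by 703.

628

2^1 ≡ 2 (mod 703)
2^2 ≡ 2^2 = 4 ≡ 4 (mod 703)
2^4 ≡ 4^2 = 16 ≡ 16 (mod 703)
2^8 ≡ 16^2 = 256 ≡ 256 (mod 703)
2^16 ≡ 256^2 = 65536 ≡ 157 (mod 703)
2^32 ≡ 157^2 = 24649 ≡ 44 (mod 703)
2^64 ≡ 44^2 = 1936 ≡ 530 (mod 703)
2^128 ≡ 530^2 = 280900 ≡ 403 (mod 703)
2^256 ≡ 403^2 = 162409 ≡ 16 (mod 703)
2^512 ≡ 16^2 = 256 ≡ 256 (mod 703)
702 = 512 + 128 + 32 + 16 + 8 + 4 + 2 in binary powers of 2.
So 2^702 ≡ 256 · 403 · 44 · 157 · 256 · 16 · 4 ≡ 628 (mod 703).
Since 628 ≠ 1, base 2 is a Fermat witness: 703 is composite.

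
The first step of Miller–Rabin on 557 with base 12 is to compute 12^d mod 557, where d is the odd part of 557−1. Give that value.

557 − 1 = 556 = 2^2 · 139, so d = 139.
12^1 ≡ 12 (mod 557)
12^2 ≡ 12^2 = 144 ≡ 144 (mod 557)
12^4 ≡ 144^2 = 20736 ≡ 127 (mod 557)
12^8 ≡ 127^2 = 16129 ≡ 533 (mod 557)
12^16 ≡ 533^2 = 284089 ≡ 19 (mod 557)
12^32 ≡ 19^2 = 361 ≡ 361 (mod 557)
12^64 ≡ 361^2 = 130321 ≡ 540 (mod 557)
12^128 ≡ 540^2 = 291600 ≡ 289 (mod 557)
139 = 128 + 8 + 2 + 1 in binary powers of 2.
So 12^139 ≡ 289 · 533 · 144 · 12 ≡ 118 (mod 557).
Squaring chain: 118 → 556; reaches −1, so base 12 does not prove 557 composite.

118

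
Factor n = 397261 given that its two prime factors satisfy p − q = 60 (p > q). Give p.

Since p = q + 60, we have 397261 = q(q + 60), so q² + 60q − 397261 = 0.
Discriminant: 60² + 4·397261 = 3600 + 1589044 = 1592644; √1592644 = 1262.
q = (−60 + 1262)/2 = 601, and p = q + 60 = 661.
Check: 601 · 661 = 397261.

661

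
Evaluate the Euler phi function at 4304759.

4225696

Factor: 4304759 = 149 · 167 · 173.
φ(4304759) = (149−1) · (167−1) · (173−1) = 148 · 166 · 172 = 4225696.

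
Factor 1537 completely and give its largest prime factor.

53

1537 = 29 · 53
53 is prime.
So 1537 = 29 · 53; the largest prime factor is 53.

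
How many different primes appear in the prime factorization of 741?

741 = 3 · 247
247 = 13 · 19
741 = 3 · 13 · 19, which has 3 distinct prime factors.

3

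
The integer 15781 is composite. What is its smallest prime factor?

43

15781 is odd.
Digit sum 22, not divisible by 3.
Ends in 1: not divisible by 5.
7: 15781 = 7·2254 + 3
11: 15781 = 11·1434 + 7
13: 15781 = 13·1213 + 12
17: 15781 = 17·928 + 5
19: 15781 = 19·830 + 11
23: 15781 = 23·686 + 3
29: 15781 = 29·544 + 5
31: 15781 = 31·509 + 2
37: 15781 = 37·426 + 19
41: 15781 = 41·384 + 37
43: 15781 = 43·367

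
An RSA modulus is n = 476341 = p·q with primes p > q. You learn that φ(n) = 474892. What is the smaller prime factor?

503

φ(n) = (p−1)(q−1) = n − (p+q) + 1, so p + q = 476341 − 474892 + 1 = 1450.
p and q are the roots of t² − 1450t + 476341 = 0.
Discriminant: 1450² − 4·476341 = 2102500 − 1905364 = 197136; √197136 = 444.
q = (1450 − 444)/2 = 503, p = (1450 + 444)/2 = 947.
Check: 503 · 947 = 476341.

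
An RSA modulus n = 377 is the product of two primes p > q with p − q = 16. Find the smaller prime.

13

Since p = q + 16, we have 377 = q(q + 16), so q² + 16q − 377 = 0.
Discriminant: 16² + 4·377 = 256 + 1508 = 1764; √1764 = 42.
q = (−16 + 42)/2 = 13, and p = q + 16 = 29.
Check: 13 · 29 = 377.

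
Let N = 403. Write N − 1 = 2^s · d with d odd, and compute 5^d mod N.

187

403 − 1 = 402 = 2^1 · 201, so d = 201.
5^1 ≡ 5 (mod 403)
5^2 ≡ 5^2 = 25 ≡ 25 (mod 403)
5^4 ≡ 25^2 = 625 ≡ 222 (mod 403)
5^8 ≡ 222^2 = 49284 ≡ 118 (mod 403)
5^16 ≡ 118^2 = 13924 ≡ 222 (mod 403)
5^32 ≡ 222^2 = 49284 ≡ 118 (mod 403)
5^64 ≡ 118^2 = 13924 ≡ 222 (mod 403)
5^128 ≡ 222^2 = 49284 ≡ 118 (mod 403)
201 = 128 + 64 + 8 + 1 in binary powers of 2.
So 5^201 ≡ 118 · 222 · 118 · 5 ≡ 187 (mod 403).
Squaring chain: 187; never reaches −1, so base 5 is a Miller–Rabin witness that 403 is composite.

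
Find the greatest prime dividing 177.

177 = 3 · 59
59 is prime.
So 177 = 3 · 59; the largest prime factor is 59.

59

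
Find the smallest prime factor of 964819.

71

964819 is odd.
Digit sum 37, not divisible by 3.
Ends in 9: not divisible by 5.
7: 964819 = 7·137831 + 2
11: 964819 = 11·87710 + 9
13: 964819 = 13·74216 + 11
17: 964819 = 17·56754 + 1
19: 964819 = 19·50779 + 18
23: 964819 = 23·41948 + 15
29: 964819 = 29·33269 + 18
31: 964819 = 31·31123 + 6
37: 964819 = 37·26076 + 7
41: 964819 = 41·23532 + 7
43: 964819 = 43·22437 + 28
47: 964819 = 47·20528 + 3
53: 964819 = 53·18204 + 7
59: 964819 = 59·16352 + 51
61: 964819 = 61·15816 + 43
67: 964819 = 67·14400 + 19
71: 964819 = 71·13589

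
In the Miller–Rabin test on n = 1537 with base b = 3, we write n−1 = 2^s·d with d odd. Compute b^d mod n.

27

1537 − 1 = 1536 = 2^9 · 3, so d = 3.
3^1 ≡ 3 (mod 1537)
3^2 ≡ 3^2 = 9 ≡ 9 (mod 1537)
3 = 2 + 1 in binary powers of 2.
So 3^3 ≡ 9 · 3 ≡ 27 (mod 1537).
Squaring chain: 27 → 729 → 1176 → 1213 → 460 → 1031 → 894 → 1533 → 16; never reaches −1, so base 3 is a Miller–Rabin witness that 1537 is composite.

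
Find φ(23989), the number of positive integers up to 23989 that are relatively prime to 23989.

19536

Factor: 23989 = 7 · 23 · 149.
φ(23989) = (7−1) · (23−1) · (149−1) = 6 · 22 · 148 = 19536.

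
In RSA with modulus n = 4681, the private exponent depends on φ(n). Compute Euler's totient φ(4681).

Factor: 4681 = 31 · 151.
φ(4681) = (31−1) · (151−1) = 30 · 150 = 4500.

4500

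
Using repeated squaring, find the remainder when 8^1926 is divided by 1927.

8^1 ≡ 8 (mod 1927)
8^2 ≡ 8^2 = 64 ≡ 64 (mod 1927)
8^4 ≡ 64^2 = 4096 ≡ 242 (mod 1927)
8^8 ≡ 242^2 = 58564 ≡ 754 (mod 1927)
8^16 ≡ 754^2 = 568516 ≡ 51 (mod 1927)
8^32 ≡ 51^2 = 2601 ≡ 674 (mod 1927)
8^64 ≡ 674^2 = 454276 ≡ 1431 (mod 1927)
8^128 ≡ 1431^2 = 2047761 ≡ 1287 (mod 1927)
8^256 ≡ 1287^2 = 1656369 ≡ 1076 (mod 1927)
8^512 ≡ 1076^2 = 1157776 ≡ 1576 (mod 1927)
8^1024 ≡ 1576^2 = 2483776 ≡ 1800 (mod 1927)
1926 = 1024 + 512 + 256 + 128 + 4 + 2 in binary powers of 2.
So 8^1926 ≡ 1800 · 1576 · 1076 · 1287 · 242 · 64 ≡ 1630 (mod 1927).
Since 1630 ≠ 1, base 8 is a Fermat witness: 1927 is composite.

1630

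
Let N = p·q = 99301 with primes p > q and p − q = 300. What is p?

499

Since p = q + 300, we have 99301 = q(q + 300), so q² + 300q − 99301 = 0.
Discriminant: 300² + 4·99301 = 90000 + 397204 = 487204; √487204 = 698.
q = (−300 + 698)/2 = 199, and p = q + 300 = 499.
Check: 199 · 499 = 99301.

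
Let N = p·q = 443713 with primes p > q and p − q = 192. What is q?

577

Since p = q + 192, we have 443713 = q(q + 192), so q² + 192q − 443713 = 0.
Discriminant: 192² + 4·443713 = 36864 + 1774852 = 1811716; √1811716 = 1346.
q = (−192 + 1346)/2 = 577, and p = q + 192 = 769.
Check: 577 · 769 = 443713.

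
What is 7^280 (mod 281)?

1

7^1 ≡ 7 (mod 281)
7^2 ≡ 7^2 = 49 ≡ 49 (mod 281)
7^4 ≡ 49^2 = 2401 ≡ 153 (mod 281)
7^8 ≡ 153^2 = 23409 ≡ 86 (mod 281)
7^16 ≡ 86^2 = 7396 ≡ 90 (mod 281)
7^32 ≡ 90^2 = 8100 ≡ 232 (mod 281)
7^64 ≡ 232^2 = 53824 ≡ 153 (mod 281)
7^128 ≡ 153^2 = 23409 ≡ 86 (mod 281)
7^256 ≡ 86^2 = 7396 ≡ 90 (mod 281)
280 = 256 + 16 + 8 in binary powers of 2.
So 7^280 ≡ 90 · 90 · 86 ≡ 1 (mod 281).
Since the result is 1, base 7 gives no evidence that 281 is composite.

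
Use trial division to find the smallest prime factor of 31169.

71

31169 is odd.
Digit sum 20, not divisible by 3.
Ends in 9: not divisible by 5.
7: 31169 = 7·4452 + 5
11: 31169 = 11·2833 + 6
13: 31169 = 13·2397 + 8
17: 31169 = 17·1833 + 8
19: 31169 = 19·1640 + 9
23: 31169 = 23·1355 + 4
29: 31169 = 29·1074 + 23
31: 31169 = 31·1005 + 14
37: 31169 = 37·842 + 15
41: 31169 = 41·760 + 9
43: 31169 = 43·724 + 37
47: 31169 = 47·663 + 8
53: 31169 = 53·588 + 5
59: 31169 = 59·528 + 17
61: 31169 = 61·510 + 59
67: 31169 = 67·465 + 14
71: 31169 = 71·439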